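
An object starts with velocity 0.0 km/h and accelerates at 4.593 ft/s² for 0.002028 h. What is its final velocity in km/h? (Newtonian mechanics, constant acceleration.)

v₀ = 0.0 km/h × 0.2777777777777778 = 0.0 m/s
a = 4.593 ft/s² × 0.3048 = 1.39995 m/s²
t = 0.002028 h × 3600.0 = 7.3008 s
v = v₀ + a × t = 0.0 + 1.39995 × 7.3008 = 10.2208 m/s
v = 10.2208 m/s / 0.2777777777777778 = 36.79 km/h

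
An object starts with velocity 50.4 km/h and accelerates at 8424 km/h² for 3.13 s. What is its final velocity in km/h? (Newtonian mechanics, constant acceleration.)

v₀ = 50.4 km/h × 0.2777777777777778 = 14.0 m/s
a = 8424 km/h² × 7.716049382716049e-05 = 0.65 m/s²
v = v₀ + a × t = 14.0 + 0.65 × 3.13 = 16.0345 m/s
v = 16.0345 m/s / 0.2777777777777778 = 57.72 km/h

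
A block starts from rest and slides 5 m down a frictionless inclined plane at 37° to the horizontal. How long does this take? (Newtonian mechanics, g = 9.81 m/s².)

a = g sin(θ) = 9.81 × sin(37°) = 5.9038 m/s²
t = √(2d/a) = √(2 × 5 / 5.9038) = 1.3 s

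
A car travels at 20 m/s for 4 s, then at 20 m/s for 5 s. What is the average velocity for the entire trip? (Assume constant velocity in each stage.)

d₁ = v₁t₁ = 20 × 4 = 80 m
d₂ = v₂t₂ = 20 × 5 = 100 m
d_total = 180 m, t_total = 9 s
v_avg = d_total/t_total = 180/9 = 20.0 m/s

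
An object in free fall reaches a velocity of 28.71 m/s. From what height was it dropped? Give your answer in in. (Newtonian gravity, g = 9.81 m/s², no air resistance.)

h = v² / (2g) = 28.71² / (2 × 9.81) = 42.0114 m
h = 42.0114 m / 0.0254 = 1654 in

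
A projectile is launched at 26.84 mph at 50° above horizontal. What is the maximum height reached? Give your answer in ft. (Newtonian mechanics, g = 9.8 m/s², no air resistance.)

v₀ = 26.84 mph × 0.44704 = 11.9986 m/s
H = v₀² × sin²(θ) / (2g) = 11.9986² × sin(50°)² / (2 × 9.8) = 143.966 × 0.586824 / 19.6 = 4.31034 m
H = 4.31034 m / 0.3048 = 14.14 ft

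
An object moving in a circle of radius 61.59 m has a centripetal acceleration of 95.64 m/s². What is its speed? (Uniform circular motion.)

v = √(a_c × r) = √(95.64 × 61.59) = 76.75 m/s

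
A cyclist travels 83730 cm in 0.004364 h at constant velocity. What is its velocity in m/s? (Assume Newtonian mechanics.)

d = 83730 cm × 0.01 = 837.3 m
t = 0.004364 h × 3600.0 = 15.7104 s
v = d / t = 837.3 / 15.7104 = 53.3 m/s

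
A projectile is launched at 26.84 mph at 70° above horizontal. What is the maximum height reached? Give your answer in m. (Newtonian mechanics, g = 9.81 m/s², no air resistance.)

v₀ = 26.84 mph × 0.44704 = 11.9986 m/s
H = v₀² × sin²(θ) / (2g) = 11.9986² × sin(70°)² / (2 × 9.81) = 143.966 × 0.883022 / 19.62 = 6.479 m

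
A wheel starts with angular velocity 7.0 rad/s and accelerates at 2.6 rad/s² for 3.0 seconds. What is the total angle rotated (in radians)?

θ = ω₀t + ½αt² = 7.0×3.0 + ½×2.6×3.0² = 32.7 rad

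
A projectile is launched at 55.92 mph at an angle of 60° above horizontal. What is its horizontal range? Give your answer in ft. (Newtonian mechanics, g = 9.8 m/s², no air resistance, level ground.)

v₀ = 55.92 mph × 0.44704 = 24.9985 m/s
R = v₀² × sin(2θ) / g = 24.9985² × sin(2 × 60°) / 9.8 = 624.925 × 0.866025 / 9.8 = 55.2246 m
R = 55.2246 m / 0.3048 = 181.2 ft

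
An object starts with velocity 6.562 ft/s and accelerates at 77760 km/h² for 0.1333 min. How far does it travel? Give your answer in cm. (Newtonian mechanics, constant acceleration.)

v₀ = 6.562 ft/s × 0.3048 = 2.0001 m/s
a = 77760 km/h² × 7.716049382716049e-05 = 6.0 m/s²
t = 0.1333 min × 60.0 = 7.998 s
d = v₀ × t + ½ × a × t² = 2.0001 × 7.998 + 0.5 × 6.0 × 7.998² = 207.901 m
d = 207.901 m / 0.01 = 20790 cm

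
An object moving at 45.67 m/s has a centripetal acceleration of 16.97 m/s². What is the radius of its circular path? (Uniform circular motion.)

r = v²/a_c = 45.67²/16.97 = 122.91 m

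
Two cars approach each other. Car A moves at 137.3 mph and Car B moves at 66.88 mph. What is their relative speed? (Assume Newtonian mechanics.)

v_rel = v_A + v_B = 137.3 + 66.88 = 204.18 mph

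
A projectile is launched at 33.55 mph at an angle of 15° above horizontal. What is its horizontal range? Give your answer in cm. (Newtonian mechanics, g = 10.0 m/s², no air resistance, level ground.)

v₀ = 33.55 mph × 0.44704 = 14.9982 m/s
R = v₀² × sin(2θ) / g = 14.9982² × sin(2 × 15°) / 10.0 = 224.946 × 0.5 / 10.0 = 11.2473 m
R = 11.2473 m / 0.01 = 1125 cm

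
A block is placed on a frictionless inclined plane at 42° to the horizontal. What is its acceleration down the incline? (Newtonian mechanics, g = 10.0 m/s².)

a = g sin(θ) = 10.0 × sin(42°) = 10.0 × 0.6691 = 6.69 m/s²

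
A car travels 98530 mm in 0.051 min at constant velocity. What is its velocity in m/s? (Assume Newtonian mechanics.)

d = 98530 mm × 0.001 = 98.53 m
t = 0.051 min × 60.0 = 3.06 s
v = d / t = 98.53 / 3.06 = 32.2 m/s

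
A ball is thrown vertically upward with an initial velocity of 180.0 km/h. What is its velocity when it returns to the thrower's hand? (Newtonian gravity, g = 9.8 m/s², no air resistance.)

By conservation of energy (no air resistance), the ball returns to the throw height with the same speed as launch, but directed downward.
|v_ground| = v₀ = 180.0 km/h
v_ground = 180.0 km/h (downward)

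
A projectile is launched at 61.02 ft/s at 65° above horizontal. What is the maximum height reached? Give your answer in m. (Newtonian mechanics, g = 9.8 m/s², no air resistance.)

v₀ = 61.02 ft/s × 0.3048 = 18.5989 m/s
H = v₀² × sin²(θ) / (2g) = 18.5989² × sin(65°)² / (2 × 9.8) = 345.919 × 0.821394 / 19.6 = 14.5 m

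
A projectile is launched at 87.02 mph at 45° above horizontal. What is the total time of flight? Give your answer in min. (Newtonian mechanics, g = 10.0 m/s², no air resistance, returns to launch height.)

v₀ = 87.02 mph × 0.44704 = 38.9014 m/s
T = 2 × v₀ × sin(θ) / g = 2 × 38.9014 × sin(45°) / 10.0 = 2 × 38.9014 × 0.707107 / 10.0 = 5.50149 s
T = 5.50149 s / 60.0 = 0.09169 min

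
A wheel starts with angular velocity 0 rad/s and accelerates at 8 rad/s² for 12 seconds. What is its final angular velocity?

ω = ω₀ + αt = 0 + 8 × 12 = 96 rad/s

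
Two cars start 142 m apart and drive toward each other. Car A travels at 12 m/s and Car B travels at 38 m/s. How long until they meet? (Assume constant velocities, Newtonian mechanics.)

Combined speed: v_combined = 12 + 38 = 50 m/s
Time to meet: t = d/v_combined = 142/50 = 2.84 s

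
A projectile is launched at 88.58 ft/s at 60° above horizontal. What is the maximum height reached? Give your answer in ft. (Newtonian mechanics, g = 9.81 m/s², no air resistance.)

v₀ = 88.58 ft/s × 0.3048 = 26.9992 m/s
H = v₀² × sin²(θ) / (2g) = 26.9992² × sin(60°)² / (2 × 9.81) = 728.957 × 0.75 / 19.62 = 27.8653 m
H = 27.8653 m / 0.3048 = 91.42 ft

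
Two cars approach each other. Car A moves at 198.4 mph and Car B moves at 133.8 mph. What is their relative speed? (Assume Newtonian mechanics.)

v_rel = v_A + v_B = 198.4 + 133.8 = 332.2 mph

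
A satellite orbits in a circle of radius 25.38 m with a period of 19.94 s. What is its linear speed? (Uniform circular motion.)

v = 2πr/T = 2π×25.38/19.94 = 8.0 m/s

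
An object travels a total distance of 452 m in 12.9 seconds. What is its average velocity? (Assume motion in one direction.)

v_avg = Δd / Δt = 452 / 12.9 = 35.04 m/s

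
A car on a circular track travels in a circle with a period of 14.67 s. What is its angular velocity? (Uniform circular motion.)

ω = 2π/T = 2π/14.67 = 0.4283 rad/s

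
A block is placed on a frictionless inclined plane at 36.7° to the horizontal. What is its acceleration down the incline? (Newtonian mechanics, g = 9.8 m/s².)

a = g sin(θ) = 9.8 × sin(36.7°) = 9.8 × 0.5976 = 5.86 m/s²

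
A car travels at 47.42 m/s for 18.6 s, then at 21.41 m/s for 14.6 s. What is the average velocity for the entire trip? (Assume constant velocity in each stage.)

d₁ = v₁t₁ = 47.42 × 18.6 = 882.012 m
d₂ = v₂t₂ = 21.41 × 14.6 = 312.586 m
d_total = 1194.598 m, t_total = 33.2 s
v_avg = d_total/t_total = 1194.598/33.2 = 35.98 m/s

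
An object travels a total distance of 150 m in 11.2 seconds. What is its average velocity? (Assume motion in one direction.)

v_avg = Δd / Δt = 150 / 11.2 = 13.39 m/s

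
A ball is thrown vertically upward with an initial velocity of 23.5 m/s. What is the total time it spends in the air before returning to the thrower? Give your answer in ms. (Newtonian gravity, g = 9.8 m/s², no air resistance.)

t_total = 2 × v₀ / g = 2 × 23.5 / 9.8 = 4.79592 s
t_total = 4.79592 s / 0.001 = 4796 ms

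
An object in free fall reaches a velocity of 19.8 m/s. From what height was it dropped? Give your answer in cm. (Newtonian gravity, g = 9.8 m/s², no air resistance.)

h = v² / (2g) = 19.8² / (2 × 9.8) = 20.002 m
h = 20.002 m / 0.01 = 2000 cm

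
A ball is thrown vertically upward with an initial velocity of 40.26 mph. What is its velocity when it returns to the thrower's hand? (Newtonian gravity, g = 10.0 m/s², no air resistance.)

By conservation of energy (no air resistance), the ball returns to the throw height with the same speed as launch, but directed downward.
|v_ground| = v₀ = 40.26 mph
v_ground = 40.26 mph (downward)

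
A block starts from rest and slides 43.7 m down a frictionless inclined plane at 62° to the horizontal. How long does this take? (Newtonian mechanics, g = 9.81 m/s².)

a = g sin(θ) = 9.81 × sin(62°) = 8.6617 m/s²
t = √(2d/a) = √(2 × 43.7 / 8.6617) = 3.18 s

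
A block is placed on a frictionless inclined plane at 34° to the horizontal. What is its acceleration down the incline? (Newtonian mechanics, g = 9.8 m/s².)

a = g sin(θ) = 9.8 × sin(34°) = 9.8 × 0.5592 = 5.48 m/s²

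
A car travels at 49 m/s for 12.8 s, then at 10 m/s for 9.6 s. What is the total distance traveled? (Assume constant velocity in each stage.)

d₁ = v₁t₁ = 49 × 12.8 = 627.2 m
d₂ = v₂t₂ = 10 × 9.6 = 96.0 m
d_total = 627.2 + 96.0 = 723.2 m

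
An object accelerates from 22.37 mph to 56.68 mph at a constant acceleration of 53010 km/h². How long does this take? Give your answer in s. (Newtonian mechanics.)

v₀ = 22.37 mph × 0.44704 = 10.0003 m/s
v = 56.68 mph × 0.44704 = 25.3382 m/s
a = 53010 km/h² × 7.716049382716049e-05 = 4.09028 m/s²
t = (v - v₀) / a = (25.3382 - 10.0003) / 4.09028 = 3.75 s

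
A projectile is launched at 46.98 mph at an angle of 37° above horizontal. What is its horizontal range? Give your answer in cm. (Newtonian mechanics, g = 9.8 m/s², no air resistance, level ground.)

v₀ = 46.98 mph × 0.44704 = 21.0019 m/s
R = v₀² × sin(2θ) / g = 21.0019² × sin(2 × 37°) / 9.8 = 441.08 × 0.961262 / 9.8 = 43.2646 m
R = 43.2646 m / 0.01 = 4326 cm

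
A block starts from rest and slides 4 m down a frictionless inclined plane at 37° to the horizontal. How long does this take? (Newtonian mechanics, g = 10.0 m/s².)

a = g sin(θ) = 10.0 × sin(37°) = 6.0182 m/s²
t = √(2d/a) = √(2 × 4 / 6.0182) = 1.15 s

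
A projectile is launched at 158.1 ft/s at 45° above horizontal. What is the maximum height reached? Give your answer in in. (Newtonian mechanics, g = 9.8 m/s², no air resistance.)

v₀ = 158.1 ft/s × 0.3048 = 48.1889 m/s
H = v₀² × sin²(θ) / (2g) = 48.1889² × sin(45°)² / (2 × 9.8) = 2322.17 × 0.5 / 19.6 = 59.239 m
H = 59.239 m / 0.0254 = 2332 in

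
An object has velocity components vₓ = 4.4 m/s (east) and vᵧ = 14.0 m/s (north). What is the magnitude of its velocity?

|v| = √(vₓ² + vᵧ²) = √(4.4² + 14.0²) = √(215.36) = 14.68 m/s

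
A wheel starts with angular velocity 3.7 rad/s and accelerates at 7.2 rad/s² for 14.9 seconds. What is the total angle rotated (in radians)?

θ = ω₀t + ½αt² = 3.7×14.9 + ½×7.2×14.9² = 854.37 rad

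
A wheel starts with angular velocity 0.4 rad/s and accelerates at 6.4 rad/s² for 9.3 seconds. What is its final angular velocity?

ω = ω₀ + αt = 0.4 + 6.4 × 9.3 = 59.92 rad/s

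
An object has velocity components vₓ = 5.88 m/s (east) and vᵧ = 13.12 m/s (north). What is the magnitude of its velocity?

|v| = √(vₓ² + vᵧ²) = √(5.88² + 13.12²) = √(206.7088) = 14.38 m/s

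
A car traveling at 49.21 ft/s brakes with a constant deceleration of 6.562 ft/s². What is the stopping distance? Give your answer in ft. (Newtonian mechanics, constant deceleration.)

v₀ = 49.21 ft/s × 0.3048 = 14.9992 m/s
a = 6.562 ft/s² × 0.3048 = 2.0001 m/s²
d = v₀² / (2a) = 14.9992² / (2 × 2.0001) = 224.976 / 4.0002 = 56.2412 m
d = 56.2412 m / 0.3048 = 184.5 ft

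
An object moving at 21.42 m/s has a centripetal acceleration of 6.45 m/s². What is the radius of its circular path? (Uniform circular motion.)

r = v²/a_c = 21.42²/6.45 = 71.13 m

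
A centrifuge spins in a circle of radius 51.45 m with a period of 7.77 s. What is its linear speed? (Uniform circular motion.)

v = 2πr/T = 2π×51.45/7.77 = 41.6 m/s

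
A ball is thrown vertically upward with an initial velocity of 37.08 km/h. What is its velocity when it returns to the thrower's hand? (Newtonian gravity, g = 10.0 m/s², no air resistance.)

By conservation of energy (no air resistance), the ball returns to the throw height with the same speed as launch, but directed downward.
|v_ground| = v₀ = 37.08 km/h
v_ground = 37.08 km/h (downward)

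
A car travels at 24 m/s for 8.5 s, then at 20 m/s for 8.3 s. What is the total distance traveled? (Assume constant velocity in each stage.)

d₁ = v₁t₁ = 24 × 8.5 = 204.0 m
d₂ = v₂t₂ = 20 × 8.3 = 166.0 m
d_total = 204.0 + 166.0 = 370.0 m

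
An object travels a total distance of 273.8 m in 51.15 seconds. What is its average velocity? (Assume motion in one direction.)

v_avg = Δd / Δt = 273.8 / 51.15 = 5.35 m/s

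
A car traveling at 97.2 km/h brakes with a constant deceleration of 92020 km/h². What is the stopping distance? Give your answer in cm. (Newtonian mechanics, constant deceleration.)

v₀ = 97.2 km/h × 0.2777777777777778 = 27.0 m/s
a = 92020 km/h² × 7.716049382716049e-05 = 7.10031 m/s²
d = v₀² / (2a) = 27.0² / (2 × 7.10031) = 729.0 / 14.2006 = 51.3359 m
d = 51.3359 m / 0.01 = 5134 cm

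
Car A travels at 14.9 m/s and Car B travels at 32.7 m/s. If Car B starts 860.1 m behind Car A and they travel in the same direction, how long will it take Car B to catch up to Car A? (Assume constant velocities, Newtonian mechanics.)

Relative speed: v_rel = 32.7 - 14.9 = 17.8 m/s
Time to catch: t = d₀/v_rel = 860.1/17.8 = 48.32 s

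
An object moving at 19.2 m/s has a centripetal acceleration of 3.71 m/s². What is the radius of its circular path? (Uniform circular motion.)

r = v²/a_c = 19.2²/3.71 = 99.36 m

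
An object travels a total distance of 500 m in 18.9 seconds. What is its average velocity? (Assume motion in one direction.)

v_avg = Δd / Δt = 500 / 18.9 = 26.46 m/s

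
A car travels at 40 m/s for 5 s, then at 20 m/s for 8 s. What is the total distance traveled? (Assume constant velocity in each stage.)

d₁ = v₁t₁ = 40 × 5 = 200 m
d₂ = v₂t₂ = 20 × 8 = 160 m
d_total = 200 + 160 = 360 m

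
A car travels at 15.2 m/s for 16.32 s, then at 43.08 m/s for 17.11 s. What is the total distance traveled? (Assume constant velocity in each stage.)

d₁ = v₁t₁ = 15.2 × 16.32 = 248.064 m
d₂ = v₂t₂ = 43.08 × 17.11 = 737.0988 m
d_total = 248.064 + 737.0988 = 985.16 m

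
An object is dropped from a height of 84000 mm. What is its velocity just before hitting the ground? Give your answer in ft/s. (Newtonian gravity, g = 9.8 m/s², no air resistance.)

h = 84000 mm × 0.001 = 84.0 m
v = √(2gh) = √(2 × 9.8 × 84.0) = 40.5759 m/s
v = 40.5759 m/s / 0.3048 = 133.1 ft/s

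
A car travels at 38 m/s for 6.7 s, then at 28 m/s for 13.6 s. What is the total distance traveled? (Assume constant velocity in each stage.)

d₁ = v₁t₁ = 38 × 6.7 = 254.6 m
d₂ = v₂t₂ = 28 × 13.6 = 380.8 m
d_total = 254.6 + 380.8 = 635.4 m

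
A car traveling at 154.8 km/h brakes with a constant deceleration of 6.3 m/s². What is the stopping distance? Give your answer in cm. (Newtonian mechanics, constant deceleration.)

v₀ = 154.8 km/h × 0.2777777777777778 = 43.0 m/s
d = v₀² / (2a) = 43.0² / (2 × 6.3) = 1849.0 / 12.6 = 146.746 m
d = 146.746 m / 0.01 = 14670 cm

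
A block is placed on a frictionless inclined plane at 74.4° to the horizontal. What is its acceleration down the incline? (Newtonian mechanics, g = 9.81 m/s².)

a = g sin(θ) = 9.81 × sin(74.4°) = 9.81 × 0.9632 = 9.45 m/s²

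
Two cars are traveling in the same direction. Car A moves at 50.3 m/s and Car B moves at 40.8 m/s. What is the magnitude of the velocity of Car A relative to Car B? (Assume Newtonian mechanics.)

v_rel = |v_A - v_B| = |50.3 - 40.8| = 9.5 m/s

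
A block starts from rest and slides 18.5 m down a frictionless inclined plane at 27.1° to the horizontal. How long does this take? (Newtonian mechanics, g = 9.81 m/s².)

a = g sin(θ) = 9.81 × sin(27.1°) = 4.4689 m/s²
t = √(2d/a) = √(2 × 18.5 / 4.4689) = 2.88 s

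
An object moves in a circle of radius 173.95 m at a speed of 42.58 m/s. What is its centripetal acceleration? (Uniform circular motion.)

a_c = v²/r = 42.58²/173.95 = 1813.0564/173.95 = 10.42 m/s²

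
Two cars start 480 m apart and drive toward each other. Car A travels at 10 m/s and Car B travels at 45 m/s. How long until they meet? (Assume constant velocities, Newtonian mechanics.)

Combined speed: v_combined = 10 + 45 = 55 m/s
Time to meet: t = d/v_combined = 480/55 = 8.73 s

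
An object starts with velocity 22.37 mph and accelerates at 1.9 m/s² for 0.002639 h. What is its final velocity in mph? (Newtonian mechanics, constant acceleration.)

v₀ = 22.37 mph × 0.44704 = 10.0003 m/s
t = 0.002639 h × 3600.0 = 9.5004 s
v = v₀ + a × t = 10.0003 + 1.9 × 9.5004 = 28.0511 m/s
v = 28.0511 m/s / 0.44704 = 62.75 mph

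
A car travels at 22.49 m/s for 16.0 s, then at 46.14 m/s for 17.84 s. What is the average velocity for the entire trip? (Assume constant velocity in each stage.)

d₁ = v₁t₁ = 22.49 × 16.0 = 359.84 m
d₂ = v₂t₂ = 46.14 × 17.84 = 823.1376 m
d_total = 1182.9776 m, t_total = 33.84 s
v_avg = d_total/t_total = 1182.9776/33.84 = 34.96 m/s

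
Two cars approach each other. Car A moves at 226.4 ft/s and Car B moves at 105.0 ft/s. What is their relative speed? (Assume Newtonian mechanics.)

v_rel = v_A + v_B = 226.4 + 105.0 = 331.4 ft/s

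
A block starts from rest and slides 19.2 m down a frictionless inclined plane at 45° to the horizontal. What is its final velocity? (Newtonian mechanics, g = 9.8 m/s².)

a = g sin(θ) = 9.8 × sin(45°) = 6.9296 m/s²
v = √(2ad) = √(2 × 6.9296 × 19.2) = 16.31 m/s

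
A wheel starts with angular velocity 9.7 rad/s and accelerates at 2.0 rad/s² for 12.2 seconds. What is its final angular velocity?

ω = ω₀ + αt = 9.7 + 2.0 × 12.2 = 34.1 rad/s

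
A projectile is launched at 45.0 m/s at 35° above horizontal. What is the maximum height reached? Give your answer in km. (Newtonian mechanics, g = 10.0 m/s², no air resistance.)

H = v₀² × sin²(θ) / (2g) = 45.0² × sin(35°)² / (2 × 10.0) = 2025.0 × 0.32899 / 20.0 = 33.3102 m
H = 33.3102 m / 1000.0 = 0.03331 km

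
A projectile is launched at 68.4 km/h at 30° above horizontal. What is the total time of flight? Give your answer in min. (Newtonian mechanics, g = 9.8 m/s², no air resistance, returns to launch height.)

v₀ = 68.4 km/h × 0.2777777777777778 = 19.0 m/s
T = 2 × v₀ × sin(θ) / g = 2 × 19.0 × sin(30°) / 9.8 = 2 × 19.0 × 0.5 / 9.8 = 1.93878 s
T = 1.93878 s / 60.0 = 0.03231 min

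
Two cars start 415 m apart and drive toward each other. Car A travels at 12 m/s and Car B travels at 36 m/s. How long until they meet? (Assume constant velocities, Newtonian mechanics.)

Combined speed: v_combined = 12 + 36 = 48 m/s
Time to meet: t = d/v_combined = 415/48 = 8.65 s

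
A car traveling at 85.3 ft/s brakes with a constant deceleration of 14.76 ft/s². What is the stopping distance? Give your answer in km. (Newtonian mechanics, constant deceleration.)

v₀ = 85.3 ft/s × 0.3048 = 25.9994 m/s
a = 14.76 ft/s² × 0.3048 = 4.49885 m/s²
d = v₀² / (2a) = 25.9994² / (2 × 4.49885) = 675.969 / 8.9977 = 75.1269 m
d = 75.1269 m / 1000.0 = 0.07513 km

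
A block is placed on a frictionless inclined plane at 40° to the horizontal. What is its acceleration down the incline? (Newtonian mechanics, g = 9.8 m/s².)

a = g sin(θ) = 9.8 × sin(40°) = 9.8 × 0.6428 = 6.3 m/s²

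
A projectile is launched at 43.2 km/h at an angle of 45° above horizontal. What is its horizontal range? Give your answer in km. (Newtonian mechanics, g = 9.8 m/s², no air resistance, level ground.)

v₀ = 43.2 km/h × 0.2777777777777778 = 12.0 m/s
R = v₀² × sin(2θ) / g = 12.0² × sin(2 × 45°) / 9.8 = 144.0 × 1.0 / 9.8 = 14.6939 m
R = 14.6939 m / 1000.0 = 0.01469 km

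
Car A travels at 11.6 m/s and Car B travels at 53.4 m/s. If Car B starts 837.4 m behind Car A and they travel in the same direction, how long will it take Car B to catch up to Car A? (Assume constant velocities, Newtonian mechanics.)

Relative speed: v_rel = 53.4 - 11.6 = 41.8 m/s
Time to catch: t = d₀/v_rel = 837.4/41.8 = 20.03 s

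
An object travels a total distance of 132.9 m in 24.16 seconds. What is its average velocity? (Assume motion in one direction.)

v_avg = Δd / Δt = 132.9 / 24.16 = 5.5 m/s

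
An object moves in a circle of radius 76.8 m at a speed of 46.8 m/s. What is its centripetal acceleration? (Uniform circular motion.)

a_c = v²/r = 46.8²/76.8 = 2190.24/76.8 = 28.52 m/s²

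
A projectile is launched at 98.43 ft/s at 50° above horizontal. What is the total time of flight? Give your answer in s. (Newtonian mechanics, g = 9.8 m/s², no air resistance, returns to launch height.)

v₀ = 98.43 ft/s × 0.3048 = 30.0015 m/s
T = 2 × v₀ × sin(θ) / g = 2 × 30.0015 × sin(50°) / 9.8 = 2 × 30.0015 × 0.766044 / 9.8 = 4.69 s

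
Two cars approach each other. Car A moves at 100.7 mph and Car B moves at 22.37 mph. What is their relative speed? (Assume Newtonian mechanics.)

v_rel = v_A + v_B = 100.7 + 22.37 = 123.07 mph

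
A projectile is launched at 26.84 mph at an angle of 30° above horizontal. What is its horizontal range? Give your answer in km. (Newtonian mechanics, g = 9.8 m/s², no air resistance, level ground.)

v₀ = 26.84 mph × 0.44704 = 11.9986 m/s
R = v₀² × sin(2θ) / g = 11.9986² × sin(2 × 30°) / 9.8 = 143.966 × 0.866025 / 9.8 = 12.7223 m
R = 12.7223 m / 1000.0 = 0.01272 km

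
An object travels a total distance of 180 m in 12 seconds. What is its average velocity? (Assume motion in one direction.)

v_avg = Δd / Δt = 180 / 12 = 15.0 m/s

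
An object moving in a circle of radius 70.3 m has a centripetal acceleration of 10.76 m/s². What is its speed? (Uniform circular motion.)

v = √(a_c × r) = √(10.76 × 70.3) = 27.5 m/s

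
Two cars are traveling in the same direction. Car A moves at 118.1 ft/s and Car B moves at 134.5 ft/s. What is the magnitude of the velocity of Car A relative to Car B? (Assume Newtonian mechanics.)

v_rel = |v_A - v_B| = |118.1 - 134.5| = 16.4 ft/s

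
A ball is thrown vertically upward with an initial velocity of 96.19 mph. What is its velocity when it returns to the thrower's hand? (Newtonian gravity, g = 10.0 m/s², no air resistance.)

By conservation of energy (no air resistance), the ball returns to the throw height with the same speed as launch, but directed downward.
|v_ground| = v₀ = 96.19 mph
v_ground = 96.19 mph (downward)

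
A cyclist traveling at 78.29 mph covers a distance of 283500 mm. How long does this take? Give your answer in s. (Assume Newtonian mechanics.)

d = 283500 mm × 0.001 = 283.5 m
v = 78.29 mph × 0.44704 = 34.9988 m/s
t = d / v = 283.5 / 34.9988 = 8.1 s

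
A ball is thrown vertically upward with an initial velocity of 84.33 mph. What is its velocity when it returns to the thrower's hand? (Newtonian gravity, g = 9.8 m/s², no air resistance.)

By conservation of energy (no air resistance), the ball returns to the throw height with the same speed as launch, but directed downward.
|v_ground| = v₀ = 84.33 mph
v_ground = 84.33 mph (downward)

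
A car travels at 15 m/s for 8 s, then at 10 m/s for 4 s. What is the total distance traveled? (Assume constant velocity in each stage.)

d₁ = v₁t₁ = 15 × 8 = 120 m
d₂ = v₂t₂ = 10 × 4 = 40 m
d_total = 120 + 40 = 160 m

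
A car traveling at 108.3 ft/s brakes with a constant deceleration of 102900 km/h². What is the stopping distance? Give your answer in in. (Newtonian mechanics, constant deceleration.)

v₀ = 108.3 ft/s × 0.3048 = 33.0098 m/s
a = 102900 km/h² × 7.716049382716049e-05 = 7.93981 m/s²
d = v₀² / (2a) = 33.0098² / (2 × 7.93981) = 1089.65 / 15.8796 = 68.6195 m
d = 68.6195 m / 0.0254 = 2702 in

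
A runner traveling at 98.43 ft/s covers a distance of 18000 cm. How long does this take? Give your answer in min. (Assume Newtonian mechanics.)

d = 18000 cm × 0.01 = 180.0 m
v = 98.43 ft/s × 0.3048 = 30.0015 m/s
t = d / v = 180.0 / 30.0015 = 5.9997 s
t = 5.9997 s / 60.0 = 0.1 min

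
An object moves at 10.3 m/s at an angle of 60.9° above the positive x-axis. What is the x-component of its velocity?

vₓ = v cos(θ) = 10.3 × cos(60.9°) = 5.01 m/s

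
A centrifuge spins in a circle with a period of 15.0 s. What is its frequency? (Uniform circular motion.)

f = 1/T = 1/15.0 = 0.0667 Hz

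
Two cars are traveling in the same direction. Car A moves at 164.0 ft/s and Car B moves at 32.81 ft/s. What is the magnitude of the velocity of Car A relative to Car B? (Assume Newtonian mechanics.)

v_rel = |v_A - v_B| = |164.0 - 32.81| = 131.19 ft/s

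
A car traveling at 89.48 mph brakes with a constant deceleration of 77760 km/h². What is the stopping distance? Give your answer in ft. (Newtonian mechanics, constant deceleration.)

v₀ = 89.48 mph × 0.44704 = 40.0011 m/s
a = 77760 km/h² × 7.716049382716049e-05 = 6.0 m/s²
d = v₀² / (2a) = 40.0011² / (2 × 6.0) = 1600.09 / 12.0 = 133.341 m
d = 133.341 m / 0.3048 = 437.5 ft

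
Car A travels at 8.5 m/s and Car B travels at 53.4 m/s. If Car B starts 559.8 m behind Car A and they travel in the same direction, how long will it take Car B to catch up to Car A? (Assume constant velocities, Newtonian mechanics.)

Relative speed: v_rel = 53.4 - 8.5 = 44.9 m/s
Time to catch: t = d₀/v_rel = 559.8/44.9 = 12.47 s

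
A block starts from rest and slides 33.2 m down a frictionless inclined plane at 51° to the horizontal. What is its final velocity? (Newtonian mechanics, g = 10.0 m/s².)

a = g sin(θ) = 10.0 × sin(51°) = 7.7715 m/s²
v = √(2ad) = √(2 × 7.7715 × 33.2) = 22.72 m/s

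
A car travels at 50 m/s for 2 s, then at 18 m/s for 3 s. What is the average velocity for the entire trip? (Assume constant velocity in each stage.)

d₁ = v₁t₁ = 50 × 2 = 100 m
d₂ = v₂t₂ = 18 × 3 = 54 m
d_total = 154 m, t_total = 5 s
v_avg = d_total/t_total = 154/5 = 30.8 m/s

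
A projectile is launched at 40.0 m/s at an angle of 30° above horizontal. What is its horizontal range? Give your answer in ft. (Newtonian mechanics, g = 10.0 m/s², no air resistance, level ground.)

R = v₀² × sin(2θ) / g = 40.0² × sin(2 × 30°) / 10.0 = 1600.0 × 0.866025 / 10.0 = 138.564 m
R = 138.564 m / 0.3048 = 454.6 ft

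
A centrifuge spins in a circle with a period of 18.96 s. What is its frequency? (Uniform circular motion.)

f = 1/T = 1/18.96 = 0.0527 Hz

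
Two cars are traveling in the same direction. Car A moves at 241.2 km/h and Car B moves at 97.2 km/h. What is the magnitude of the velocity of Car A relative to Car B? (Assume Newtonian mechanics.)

v_rel = |v_A - v_B| = |241.2 - 97.2| = 144.0 km/h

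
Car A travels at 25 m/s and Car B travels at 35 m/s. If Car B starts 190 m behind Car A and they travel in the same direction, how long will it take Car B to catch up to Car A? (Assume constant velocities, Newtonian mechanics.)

Relative speed: v_rel = 35 - 25 = 10 m/s
Time to catch: t = d₀/v_rel = 190/10 = 19.0 s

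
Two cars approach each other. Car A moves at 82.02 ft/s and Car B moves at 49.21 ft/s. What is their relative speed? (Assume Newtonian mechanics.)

v_rel = v_A + v_B = 82.02 + 49.21 = 131.23 ft/s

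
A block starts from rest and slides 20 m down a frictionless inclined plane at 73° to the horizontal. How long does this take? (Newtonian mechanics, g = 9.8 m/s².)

a = g sin(θ) = 9.8 × sin(73°) = 9.3718 m/s²
t = √(2d/a) = √(2 × 20 / 9.3718) = 2.07 s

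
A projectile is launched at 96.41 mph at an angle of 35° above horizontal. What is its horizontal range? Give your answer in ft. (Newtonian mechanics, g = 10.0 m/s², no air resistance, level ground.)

v₀ = 96.41 mph × 0.44704 = 43.0991 m/s
R = v₀² × sin(2θ) / g = 43.0991² × sin(2 × 35°) / 10.0 = 1857.53 × 0.939693 / 10.0 = 174.551 m
R = 174.551 m / 0.3048 = 572.7 ft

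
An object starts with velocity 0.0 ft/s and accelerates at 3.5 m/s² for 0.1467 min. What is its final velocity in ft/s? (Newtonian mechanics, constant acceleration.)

v₀ = 0.0 ft/s × 0.3048 = 0.0 m/s
t = 0.1467 min × 60.0 = 8.802 s
v = v₀ + a × t = 0.0 + 3.5 × 8.802 = 30.807 m/s
v = 30.807 m/s / 0.3048 = 101.1 ft/s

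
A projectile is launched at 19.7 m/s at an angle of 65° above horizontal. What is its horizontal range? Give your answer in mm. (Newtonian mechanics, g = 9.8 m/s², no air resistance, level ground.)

R = v₀² × sin(2θ) / g = 19.7² × sin(2 × 65°) / 9.8 = 388.09 × 0.766044 / 9.8 = 30.3361 m
R = 30.3361 m / 0.001 = 30340 mm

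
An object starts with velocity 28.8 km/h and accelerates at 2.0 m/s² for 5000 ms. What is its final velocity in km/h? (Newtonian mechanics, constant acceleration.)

v₀ = 28.8 km/h × 0.2777777777777778 = 8.0 m/s
t = 5000 ms × 0.001 = 5.0 s
v = v₀ + a × t = 8.0 + 2.0 × 5.0 = 18.0 m/s
v = 18.0 m/s / 0.2777777777777778 = 64.8 km/h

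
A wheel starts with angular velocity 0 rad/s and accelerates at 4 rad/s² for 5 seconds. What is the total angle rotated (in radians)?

θ = ω₀t + ½αt² = 0×5 + ½×4×5² = 50.0 rad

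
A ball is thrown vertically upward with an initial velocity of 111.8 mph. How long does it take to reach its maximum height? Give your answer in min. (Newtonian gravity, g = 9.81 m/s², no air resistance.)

v₀ = 111.8 mph × 0.44704 = 49.9791 m/s
t_up = v₀ / g = 49.9791 / 9.81 = 5.09471 s
t_up = 5.09471 s / 60.0 = 0.08491 min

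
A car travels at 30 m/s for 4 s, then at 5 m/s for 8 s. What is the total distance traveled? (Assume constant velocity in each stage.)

d₁ = v₁t₁ = 30 × 4 = 120 m
d₂ = v₂t₂ = 5 × 8 = 40 m
d_total = 120 + 40 = 160 m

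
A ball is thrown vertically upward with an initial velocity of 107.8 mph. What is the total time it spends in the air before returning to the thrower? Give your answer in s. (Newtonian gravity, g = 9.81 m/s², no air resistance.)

v₀ = 107.8 mph × 0.44704 = 48.1909 m/s
t_total = 2 × v₀ / g = 2 × 48.1909 / 9.81 = 9.825 s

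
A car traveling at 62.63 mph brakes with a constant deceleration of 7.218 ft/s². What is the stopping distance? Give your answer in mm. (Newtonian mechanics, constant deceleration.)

v₀ = 62.63 mph × 0.44704 = 27.9981 m/s
a = 7.218 ft/s² × 0.3048 = 2.20005 m/s²
d = v₀² / (2a) = 27.9981² / (2 × 2.20005) = 783.894 / 4.4001 = 178.154 m
d = 178.154 m / 0.001 = 178200 mm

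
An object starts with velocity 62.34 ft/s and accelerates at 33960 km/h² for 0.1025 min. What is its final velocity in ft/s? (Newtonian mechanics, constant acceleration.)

v₀ = 62.34 ft/s × 0.3048 = 19.0012 m/s
a = 33960 km/h² × 7.716049382716049e-05 = 2.62037 m/s²
t = 0.1025 min × 60.0 = 6.15 s
v = v₀ + a × t = 19.0012 + 2.62037 × 6.15 = 35.1165 m/s
v = 35.1165 m/s / 0.3048 = 115.2 ft/s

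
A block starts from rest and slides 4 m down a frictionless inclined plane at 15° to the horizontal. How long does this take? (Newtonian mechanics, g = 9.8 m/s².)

a = g sin(θ) = 9.8 × sin(15°) = 2.5364 m/s²
t = √(2d/a) = √(2 × 4 / 2.5364) = 1.78 s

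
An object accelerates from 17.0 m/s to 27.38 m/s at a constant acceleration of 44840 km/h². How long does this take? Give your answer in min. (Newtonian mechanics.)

a = 44840 km/h² × 7.716049382716049e-05 = 3.45988 m/s²
t = (v - v₀) / a = (27.38 - 17.0) / 3.45988 = 3.0001 s
t = 3.0001 s / 60.0 = 0.05 min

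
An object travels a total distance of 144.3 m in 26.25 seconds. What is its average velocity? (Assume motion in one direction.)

v_avg = Δd / Δt = 144.3 / 26.25 = 5.5 m/s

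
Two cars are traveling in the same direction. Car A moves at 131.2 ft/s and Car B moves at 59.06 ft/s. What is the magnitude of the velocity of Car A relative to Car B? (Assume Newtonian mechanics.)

v_rel = |v_A - v_B| = |131.2 - 59.06| = 72.14 ft/s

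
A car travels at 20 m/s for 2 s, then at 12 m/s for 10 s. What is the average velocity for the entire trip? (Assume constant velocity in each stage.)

d₁ = v₁t₁ = 20 × 2 = 40 m
d₂ = v₂t₂ = 12 × 10 = 120 m
d_total = 160 m, t_total = 12 s
v_avg = d_total/t_total = 160/12 = 13.33 m/s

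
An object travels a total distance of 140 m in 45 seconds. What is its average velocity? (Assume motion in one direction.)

v_avg = Δd / Δt = 140 / 45 = 3.11 m/s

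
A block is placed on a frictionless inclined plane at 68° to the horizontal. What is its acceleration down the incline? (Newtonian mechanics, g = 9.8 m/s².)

a = g sin(θ) = 9.8 × sin(68°) = 9.8 × 0.9272 = 9.09 m/s²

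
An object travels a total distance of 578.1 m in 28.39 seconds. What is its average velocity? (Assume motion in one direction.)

v_avg = Δd / Δt = 578.1 / 28.39 = 20.36 m/s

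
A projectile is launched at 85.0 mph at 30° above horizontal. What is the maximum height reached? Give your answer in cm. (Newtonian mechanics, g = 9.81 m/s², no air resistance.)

v₀ = 85.0 mph × 0.44704 = 37.9984 m/s
H = v₀² × sin²(θ) / (2g) = 37.9984² × sin(30°)² / (2 × 9.81) = 1443.88 × 0.25 / 19.62 = 18.3981 m
H = 18.3981 m / 0.01 = 1840 cm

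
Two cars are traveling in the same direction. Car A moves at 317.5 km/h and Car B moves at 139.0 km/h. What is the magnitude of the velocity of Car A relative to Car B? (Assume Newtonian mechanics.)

v_rel = |v_A - v_B| = |317.5 - 139.0| = 178.5 km/h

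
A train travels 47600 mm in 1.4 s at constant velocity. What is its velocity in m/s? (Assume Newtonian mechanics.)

d = 47600 mm × 0.001 = 47.6 m
v = d / t = 47.6 / 1.4 = 34.0 m/s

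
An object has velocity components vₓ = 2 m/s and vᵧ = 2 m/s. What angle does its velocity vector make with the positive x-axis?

θ = arctan(vᵧ/vₓ) = arctan(2/2) = 45.0°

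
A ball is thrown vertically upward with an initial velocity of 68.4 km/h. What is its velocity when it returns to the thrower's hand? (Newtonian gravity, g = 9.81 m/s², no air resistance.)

By conservation of energy (no air resistance), the ball returns to the throw height with the same speed as launch, but directed downward.
|v_ground| = v₀ = 68.4 km/h
v_ground = 68.4 km/h (downward)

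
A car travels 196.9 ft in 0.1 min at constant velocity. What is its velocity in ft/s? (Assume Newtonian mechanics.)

d = 196.9 ft × 0.3048 = 60.0151 m
t = 0.1 min × 60.0 = 6.0 s
v = d / t = 60.0151 / 6.0 = 10.0025 m/s
v = 10.0025 m/s / 0.3048 = 32.82 ft/s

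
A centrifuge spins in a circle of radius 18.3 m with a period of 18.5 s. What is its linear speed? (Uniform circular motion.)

v = 2πr/T = 2π×18.3/18.5 = 6.22 m/s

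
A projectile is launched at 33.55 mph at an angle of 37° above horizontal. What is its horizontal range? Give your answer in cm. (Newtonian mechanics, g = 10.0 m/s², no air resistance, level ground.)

v₀ = 33.55 mph × 0.44704 = 14.9982 m/s
R = v₀² × sin(2θ) / g = 14.9982² × sin(2 × 37°) / 10.0 = 224.946 × 0.961262 / 10.0 = 21.6232 m
R = 21.6232 m / 0.01 = 2162 cm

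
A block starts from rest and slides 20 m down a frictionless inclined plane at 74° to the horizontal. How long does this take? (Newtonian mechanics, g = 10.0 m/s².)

a = g sin(θ) = 10.0 × sin(74°) = 9.6126 m/s²
t = √(2d/a) = √(2 × 20 / 9.6126) = 2.04 s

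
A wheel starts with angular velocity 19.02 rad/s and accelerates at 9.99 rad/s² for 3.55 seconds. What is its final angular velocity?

ω = ω₀ + αt = 19.02 + 9.99 × 3.55 = 54.48 rad/s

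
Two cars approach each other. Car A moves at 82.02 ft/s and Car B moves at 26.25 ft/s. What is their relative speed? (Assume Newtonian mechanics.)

v_rel = v_A + v_B = 82.02 + 26.25 = 108.27 ft/s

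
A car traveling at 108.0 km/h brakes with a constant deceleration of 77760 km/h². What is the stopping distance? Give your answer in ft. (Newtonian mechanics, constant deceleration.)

v₀ = 108.0 km/h × 0.2777777777777778 = 30.0 m/s
a = 77760 km/h² × 7.716049382716049e-05 = 6.0 m/s²
d = v₀² / (2a) = 30.0² / (2 × 6.0) = 900.0 / 12.0 = 75.0 m
d = 75.0 m / 0.3048 = 246.1 ft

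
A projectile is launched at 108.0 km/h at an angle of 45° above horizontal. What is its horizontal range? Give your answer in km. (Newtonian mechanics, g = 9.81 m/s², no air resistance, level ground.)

v₀ = 108.0 km/h × 0.2777777777777778 = 30.0 m/s
R = v₀² × sin(2θ) / g = 30.0² × sin(2 × 45°) / 9.81 = 900.0 × 1.0 / 9.81 = 91.7431 m
R = 91.7431 m / 1000.0 = 0.09174 km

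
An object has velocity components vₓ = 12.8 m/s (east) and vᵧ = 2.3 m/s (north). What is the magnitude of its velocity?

|v| = √(vₓ² + vᵧ²) = √(12.8² + 2.3²) = √(169.13) = 13.0 m/s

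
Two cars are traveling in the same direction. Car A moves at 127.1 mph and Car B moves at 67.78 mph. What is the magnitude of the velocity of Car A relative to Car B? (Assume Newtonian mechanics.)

v_rel = |v_A - v_B| = |127.1 - 67.78| = 59.32 mph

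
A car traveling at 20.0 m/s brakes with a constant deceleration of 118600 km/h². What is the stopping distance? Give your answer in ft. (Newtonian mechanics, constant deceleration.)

a = 118600 km/h² × 7.716049382716049e-05 = 9.15123 m/s²
d = v₀² / (2a) = 20.0² / (2 × 9.15123) = 400.0 / 18.3025 = 21.8549 m
d = 21.8549 m / 0.3048 = 71.7 ft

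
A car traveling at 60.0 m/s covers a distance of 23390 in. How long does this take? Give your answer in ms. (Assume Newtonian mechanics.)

d = 23390 in × 0.0254 = 594.106 m
t = d / v = 594.106 / 60.0 = 9.90177 s
t = 9.90177 s / 0.001 = 9902 ms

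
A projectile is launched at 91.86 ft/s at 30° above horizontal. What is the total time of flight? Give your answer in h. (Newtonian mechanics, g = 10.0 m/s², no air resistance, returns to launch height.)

v₀ = 91.86 ft/s × 0.3048 = 27.9989 m/s
T = 2 × v₀ × sin(θ) / g = 2 × 27.9989 × sin(30°) / 10.0 = 2 × 27.9989 × 0.5 / 10.0 = 2.79989 s
T = 2.79989 s / 3600.0 = 0.0007777 h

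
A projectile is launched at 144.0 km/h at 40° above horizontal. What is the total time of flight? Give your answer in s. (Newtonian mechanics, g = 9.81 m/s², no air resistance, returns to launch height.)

v₀ = 144.0 km/h × 0.2777777777777778 = 40.0 m/s
T = 2 × v₀ × sin(θ) / g = 2 × 40.0 × sin(40°) / 9.81 = 2 × 40.0 × 0.642788 / 9.81 = 5.242 s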